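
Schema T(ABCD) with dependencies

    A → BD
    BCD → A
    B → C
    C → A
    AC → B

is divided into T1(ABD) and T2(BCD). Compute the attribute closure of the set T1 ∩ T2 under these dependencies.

T1 ∩ T2 = {BD}.
B → C applies, adding C
C → A applies, adding A
Closure: {ABCD}.

ABCD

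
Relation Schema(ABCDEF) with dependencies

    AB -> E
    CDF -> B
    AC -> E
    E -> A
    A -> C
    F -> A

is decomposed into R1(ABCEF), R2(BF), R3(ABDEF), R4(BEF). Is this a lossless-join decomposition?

Yes

Chase test. Columns are ABCDEF; row i has aⱼ where attribute j ∈ Ri, else bᵢⱼ.
Initial tableau (one row per fragment):
  row 1: a1 a2 a3 b14 a5 a6
  row 2: b21 a2 b23 b24 b25 a6
  row 3: a1 a2 b33 a4 a5 a6
  row 4: b41 a2 b43 b44 a5 a6
Rows 1 and 4 agree on E; apply E→A and equate their A entries.
Rows 1 and 3 agree on A; apply A→C and equate their C entries.
Rows 1 and 4 agree on A; apply A→C and equate their C entries.
Rows 1 and 2 agree on F; apply F→A and equate their A entries.
Rows 1 and 2 agree on AB; apply AB→E and equate their E entries.
Rows 1 and 2 agree on A; apply A→C and equate their C entries.
Row 3 is now all distinguished symbols — the join is lossless.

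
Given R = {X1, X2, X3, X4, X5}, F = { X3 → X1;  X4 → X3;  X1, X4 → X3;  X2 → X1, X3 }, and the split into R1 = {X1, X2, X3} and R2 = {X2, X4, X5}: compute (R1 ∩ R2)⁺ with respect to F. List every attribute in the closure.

R1 ∩ R2 = {X2}.
X2 → X1, X3 applies, adding X1, X3
Closure: {X1, X2, X3}.

X1, X2, X3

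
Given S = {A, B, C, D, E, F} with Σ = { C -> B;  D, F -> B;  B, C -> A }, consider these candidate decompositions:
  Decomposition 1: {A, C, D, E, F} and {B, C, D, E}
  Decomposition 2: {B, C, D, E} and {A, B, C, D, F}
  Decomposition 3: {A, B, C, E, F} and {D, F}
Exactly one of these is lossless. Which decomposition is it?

Decomposition 1: common = {C, D, E}, closure = {A, B, C, D, E} → lossless.
Decomposition 2: common = {B, C, D}, closure = {A, B, C, D} → lossy.
Decomposition 3: common = {F}, closure = {F} → lossy.

Decomposition 1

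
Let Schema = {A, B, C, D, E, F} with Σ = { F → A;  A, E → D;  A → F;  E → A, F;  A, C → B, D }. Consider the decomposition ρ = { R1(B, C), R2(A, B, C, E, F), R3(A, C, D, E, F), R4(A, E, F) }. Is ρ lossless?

Chase test. Columns are A, B, C, D, E, F; row i has aⱼ where attribute j ∈ Ri, else bᵢⱼ.
Initial tableau (one row per fragment):
  row 1: b11 a2 a3 b14 b15 b16
  row 2: a1 a2 a3 b24 a5 a6
  row 3: a1 b32 a3 a4 a5 a6
  row 4: a1 b42 b43 b44 a5 a6
Rows 2 and 3 agree on A, E; apply A, E→D and equate their D entries.
Rows 2 and 4 agree on A, E; apply A, E→D and equate their D entries.
Rows 2 and 3 agree on A, C; apply A, C→B, D and equate their B, D entries.
Row 2 is now all distinguished symbols — the join is lossless.

Yes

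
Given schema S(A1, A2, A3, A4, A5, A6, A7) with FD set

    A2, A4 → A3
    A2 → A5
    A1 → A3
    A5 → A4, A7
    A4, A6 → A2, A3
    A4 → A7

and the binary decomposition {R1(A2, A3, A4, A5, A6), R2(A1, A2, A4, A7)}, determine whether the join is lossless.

Common attributes: R1 ∩ R2 = {A2, A4}.
Closure of {A2, A4}: A2, A4 → A3 applies, adding A3; A2 → A5 applies, adding A5; A5 → A4, A7 applies, adding A7. So (A2, A4)⁺ = {A2, A3, A4, A5, A7}.
The closure contains neither all of R1 = {A2, A3, A4, A5, A6} nor all of R2 = {A1, A2, A4, A7}, so the common attributes are not a superkey of either fragment. The join is lossy.

No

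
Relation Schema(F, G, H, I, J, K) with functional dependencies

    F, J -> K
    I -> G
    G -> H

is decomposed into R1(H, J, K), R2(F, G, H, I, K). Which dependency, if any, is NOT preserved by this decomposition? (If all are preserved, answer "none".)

F, J -> K

Check F, J → K: no single fragment contains all of {F, J, K}, and the restricted closure of {F, J} across the fragments never reaches {K}.
I → G is preserved.
G → H is preserved.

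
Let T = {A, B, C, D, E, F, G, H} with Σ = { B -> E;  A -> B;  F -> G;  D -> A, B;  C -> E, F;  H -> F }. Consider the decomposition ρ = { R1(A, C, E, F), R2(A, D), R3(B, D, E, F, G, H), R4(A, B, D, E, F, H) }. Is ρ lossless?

No

Chase test. Columns are A, B, C, D, E, F, G, H; row i has aⱼ where attribute j ∈ Ri, else bᵢⱼ.
Initial tableau (one row per fragment):
  row 1: a1 b12 a3 b14 a5 a6 b17 b18
  row 2: a1 b22 b23 a4 b25 b26 b27 b28
  row 3: b31 a2 b33 a4 a5 a6 a7 a8
  row 4: a1 a2 b43 a4 a5 a6 b47 a8
Rows 1 and 2 agree on A; apply A→B and equate their B entries.
Rows 1 and 4 agree on A; apply A→B and equate their B entries.
Rows 1 and 3 agree on F; apply F→G and equate their G entries.
Rows 1 and 4 agree on F; apply F→G and equate their G entries.
Rows 2 and 3 agree on D; apply D→A, B and equate their A, B entries.
Rows 1 and 2 agree on B; apply B→E and equate their E entries.
No row becomes fully distinguished — the join is lossy.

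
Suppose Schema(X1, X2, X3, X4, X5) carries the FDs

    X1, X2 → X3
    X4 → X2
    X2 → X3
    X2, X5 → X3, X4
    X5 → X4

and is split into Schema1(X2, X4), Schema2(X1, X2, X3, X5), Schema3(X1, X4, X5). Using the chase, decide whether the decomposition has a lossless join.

Chase test. Columns are X1, X2, X3, X4, X5; row i has aⱼ where attribute j ∈ Schemai, else bᵢⱼ.
Initial tableau (one row per fragment):
  row 1: b11 a2 b13 a4 b15
  row 2: a1 a2 a3 b24 a5
  row 3: a1 b32 b33 a4 a5
Rows 1 and 3 agree on X4; apply X4→X2 and equate their X2 entries.
Rows 1 and 2 agree on X2; apply X2→X3 and equate their X3 entries.
Rows 1 and 3 agree on X2; apply X2→X3 and equate their X3 entries.
Rows 2 and 3 agree on X2, X5; apply X2, X5→X3, X4 and equate their X3, X4 entries.
Row 2 is now all distinguished symbols — the join is lossless.

Yes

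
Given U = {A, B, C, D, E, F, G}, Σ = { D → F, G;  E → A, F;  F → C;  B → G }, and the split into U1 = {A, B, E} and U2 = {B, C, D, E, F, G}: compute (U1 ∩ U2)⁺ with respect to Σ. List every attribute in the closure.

U1 ∩ U2 = {B, E}.
E → A, F applies, adding A, F
F → C applies, adding C
B → G applies, adding G
Closure: {A, B, C, E, F, G}.

A, B, C, E, F, G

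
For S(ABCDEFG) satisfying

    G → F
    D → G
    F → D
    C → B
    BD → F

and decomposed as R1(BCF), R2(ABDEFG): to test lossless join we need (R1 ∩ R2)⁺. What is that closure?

BDFG

R1 ∩ R2 = {BF}.
F → D applies, adding D
D → G applies, adding G
Closure: {BDFG}.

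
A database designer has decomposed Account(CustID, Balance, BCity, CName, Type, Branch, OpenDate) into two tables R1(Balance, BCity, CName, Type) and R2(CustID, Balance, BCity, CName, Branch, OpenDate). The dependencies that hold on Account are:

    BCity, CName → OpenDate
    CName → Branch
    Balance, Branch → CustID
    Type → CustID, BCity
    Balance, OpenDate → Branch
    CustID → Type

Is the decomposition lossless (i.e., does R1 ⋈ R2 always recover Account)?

Yes

Common attributes: R1 ∩ R2 = {Balance, BCity, CName}.
Closure of {Balance, BCity, CName}: BCity, CName → OpenDate applies, adding OpenDate; CName → Branch applies, adding Branch; Balance, Branch → CustID applies, adding CustID; CustID → Type applies, adding Type. So (Balance, BCity, CName)⁺ = {CustID, Balance, BCity, CName, Type, Branch, OpenDate}.
This closure contains every attribute of R1, so R1 ∩ R2 → R1. The join is lossless.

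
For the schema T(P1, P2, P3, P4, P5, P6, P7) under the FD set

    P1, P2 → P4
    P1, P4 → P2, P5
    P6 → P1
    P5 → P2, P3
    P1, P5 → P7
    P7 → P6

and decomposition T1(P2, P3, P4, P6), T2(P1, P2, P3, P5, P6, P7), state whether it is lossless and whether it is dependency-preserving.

Lossless test: (P2, P3, P6)⁺ = {P1, P2, P3, P4, P5, P6, P7}, which contains all of one fragment — lossless.
Dependency preservation: the restricted closure of {P1, P4} across the fragments never reaches {P2, P5}, so P1, P4 → P2, P5 cannot be enforced without a join — not preserved.

lossless but not dependency-preserving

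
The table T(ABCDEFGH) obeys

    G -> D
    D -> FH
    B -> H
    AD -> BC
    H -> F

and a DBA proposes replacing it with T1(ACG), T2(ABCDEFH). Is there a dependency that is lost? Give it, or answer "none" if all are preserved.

G -> D

Check G → D: no single fragment contains all of {DG}, and the restricted closure of {G} across the fragments never reaches {D}.
D → FH is preserved.
B → H is preserved.
AD → BC is preserved.
H → F is preserved.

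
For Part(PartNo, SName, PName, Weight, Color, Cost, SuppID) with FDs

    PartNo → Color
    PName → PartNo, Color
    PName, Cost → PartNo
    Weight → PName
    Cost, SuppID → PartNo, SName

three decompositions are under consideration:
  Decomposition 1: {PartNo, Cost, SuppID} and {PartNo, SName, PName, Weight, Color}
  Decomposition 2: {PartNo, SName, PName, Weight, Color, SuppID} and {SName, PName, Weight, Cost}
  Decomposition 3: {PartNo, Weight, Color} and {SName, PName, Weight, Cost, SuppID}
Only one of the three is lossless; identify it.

Decomposition 1: common = {PartNo}, closure = {PartNo, Color} → lossy.
Decomposition 2: common = {SName, PName, Weight}, closure = {PartNo, SName, PName, Weight, Color} → lossy.
Decomposition 3: common = {Weight}, closure = {PartNo, PName, Weight, Color} → lossless.

Decomposition 3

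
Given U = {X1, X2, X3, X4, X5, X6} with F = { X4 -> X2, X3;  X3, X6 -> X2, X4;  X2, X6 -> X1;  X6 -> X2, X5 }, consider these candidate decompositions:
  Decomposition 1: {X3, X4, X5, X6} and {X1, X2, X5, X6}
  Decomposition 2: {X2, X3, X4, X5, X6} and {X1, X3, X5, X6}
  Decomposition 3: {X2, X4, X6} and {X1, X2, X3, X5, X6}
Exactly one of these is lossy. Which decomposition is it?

Decomposition 3

Decomposition 1: common = {X5, X6}, closure = {X1, X2, X5, X6} → lossless.
Decomposition 2: common = {X3, X5, X6}, closure = {X1, X2, X3, X4, X5, X6} → lossless.
Decomposition 3: common = {X2, X6}, closure = {X1, X2, X5, X6} → lossy.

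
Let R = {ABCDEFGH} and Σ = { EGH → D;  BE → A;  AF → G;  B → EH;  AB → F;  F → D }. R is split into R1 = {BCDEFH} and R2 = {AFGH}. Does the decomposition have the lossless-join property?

Common attributes: R1 ∩ R2 = {FH}.
Closure of {FH}: F → D applies, adding D. So (FH)⁺ = {DFH}.
The closure contains neither all of R1 = {BCDEFH} nor all of R2 = {AFGH}, so the common attributes are not a superkey of either fragment. The join is lossy.

No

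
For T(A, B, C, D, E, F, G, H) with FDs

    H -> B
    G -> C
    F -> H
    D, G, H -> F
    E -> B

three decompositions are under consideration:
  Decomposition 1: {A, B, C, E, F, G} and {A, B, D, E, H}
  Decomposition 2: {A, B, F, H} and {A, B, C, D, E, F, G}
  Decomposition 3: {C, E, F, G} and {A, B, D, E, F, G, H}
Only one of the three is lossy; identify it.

Decomposition 1: common = {A, B, E}, closure = {A, B, E} → lossy.
Decomposition 2: common = {A, B, F}, closure = {A, B, F, H} → lossless.
Decomposition 3: common = {E, F, G}, closure = {B, C, E, F, G, H} → lossless.

Decomposition 1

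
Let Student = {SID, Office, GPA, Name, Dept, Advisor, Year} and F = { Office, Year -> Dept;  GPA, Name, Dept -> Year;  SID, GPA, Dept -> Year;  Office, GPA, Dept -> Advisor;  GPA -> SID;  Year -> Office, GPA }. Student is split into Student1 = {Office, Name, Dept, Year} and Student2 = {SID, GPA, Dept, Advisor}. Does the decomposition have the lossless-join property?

Common attributes: Student1 ∩ Student2 = {Dept}.
No dependency enlarges {Dept}, so (Dept)⁺ = {Dept}.
The closure contains neither all of Student1 = {Office, Name, Dept, Year} nor all of Student2 = {SID, GPA, Dept, Advisor}, so the common attributes are not a superkey of either fragment. The join is lossy.

No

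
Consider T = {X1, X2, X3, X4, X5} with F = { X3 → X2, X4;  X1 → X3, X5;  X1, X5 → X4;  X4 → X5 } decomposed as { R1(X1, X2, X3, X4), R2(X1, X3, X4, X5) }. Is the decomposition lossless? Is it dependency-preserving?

Lossless test: (X1, X3, X4)⁺ = {X1, X2, X3, X4, X5}, which contains all of one fragment — lossless.
Dependency preservation: every FD's attributes lie within a single fragment, so each can be enforced locally — preserved.

lossless and dependency-preserving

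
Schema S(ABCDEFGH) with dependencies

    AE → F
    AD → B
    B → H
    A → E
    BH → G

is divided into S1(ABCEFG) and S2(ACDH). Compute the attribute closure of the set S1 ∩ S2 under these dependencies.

S1 ∩ S2 = {AC}.
A → E applies, adding E
AE → F applies, adding F
Closure: {ACEF}.

ACEF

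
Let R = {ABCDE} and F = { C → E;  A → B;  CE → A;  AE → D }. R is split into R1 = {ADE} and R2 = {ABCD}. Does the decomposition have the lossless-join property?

No

Common attributes: R1 ∩ R2 = {AD}.
Closure of {AD}: A → B applies, adding B. So (AD)⁺ = {ABD}.
The closure contains neither all of R1 = {ADE} nor all of R2 = {ABCD}, so the common attributes are not a superkey of either fragment. The join is lossy.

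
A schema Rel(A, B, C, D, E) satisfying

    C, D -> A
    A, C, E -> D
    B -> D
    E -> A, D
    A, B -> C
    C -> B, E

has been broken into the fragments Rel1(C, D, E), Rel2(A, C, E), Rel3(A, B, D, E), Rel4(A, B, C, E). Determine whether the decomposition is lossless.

Chase test. Columns are A, B, C, D, E; row i has aⱼ where attribute j ∈ Reli, else bᵢⱼ.
Initial tableau (one row per fragment):
  row 1: b11 b12 a3 a4 a5
  row 2: a1 b22 a3 b24 a5
  row 3: a1 a2 b33 a4 a5
  row 4: a1 a2 a3 b44 a5
Rows 2 and 4 agree on A, C, E; apply A, C, E→D and equate their D entries.
Rows 3 and 4 agree on B; apply B→D and equate their D entries.
Rows 1 and 2 agree on E; apply E→A, D and equate their A, D entries.
Rows 3 and 4 agree on A, B; apply A, B→C and equate their C entries.
Rows 1 and 2 agree on C; apply C→B, E and equate their B, E entries.
Rows 1 and 3 agree on C; apply C→B, E and equate their B, E entries.
Row 1 is now all distinguished symbols — the join is lossless.

Yes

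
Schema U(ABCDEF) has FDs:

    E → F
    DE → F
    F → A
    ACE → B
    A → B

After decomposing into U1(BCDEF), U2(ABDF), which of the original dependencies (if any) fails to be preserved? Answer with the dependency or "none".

E → F lies within U1.
DE → F lies within U1.
F → A lies within U2.
ACE → B: restricted closure across fragments reaches B.
A → B lies within U2.
Every dependency is enforceable on the fragments, so the decomposition is dependency-preserving.

none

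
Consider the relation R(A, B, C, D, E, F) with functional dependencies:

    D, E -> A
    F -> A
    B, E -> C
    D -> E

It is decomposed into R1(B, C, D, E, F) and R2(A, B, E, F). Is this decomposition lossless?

Common attributes: R1 ∩ R2 = {B, E, F}.
Closure of {B, E, F}: F → A applies, adding A; B, E → C applies, adding C. So (B, E, F)⁺ = {A, B, C, E, F}.
This closure contains every attribute of R2, so R1 ∩ R2 → R2. The join is lossless.

Yes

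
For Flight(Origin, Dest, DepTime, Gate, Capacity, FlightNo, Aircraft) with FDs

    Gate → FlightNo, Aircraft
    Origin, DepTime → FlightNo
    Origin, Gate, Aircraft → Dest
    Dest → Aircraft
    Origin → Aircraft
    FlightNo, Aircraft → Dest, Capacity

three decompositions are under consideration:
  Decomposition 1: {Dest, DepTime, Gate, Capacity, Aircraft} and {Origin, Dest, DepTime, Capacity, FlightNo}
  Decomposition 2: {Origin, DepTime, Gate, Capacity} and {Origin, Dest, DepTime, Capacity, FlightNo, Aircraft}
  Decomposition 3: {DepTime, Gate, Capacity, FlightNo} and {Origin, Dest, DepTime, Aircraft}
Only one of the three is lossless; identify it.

Decomposition 1: common = {Dest, DepTime, Capacity}, closure = {Dest, DepTime, Capacity, Aircraft} → lossy.
Decomposition 2: common = {Origin, DepTime, Capacity}, closure = {Origin, Dest, DepTime, Capacity, FlightNo, Aircraft} → lossless.
Decomposition 3: common = {DepTime}, closure = {DepTime} → lossy.

Decomposition 2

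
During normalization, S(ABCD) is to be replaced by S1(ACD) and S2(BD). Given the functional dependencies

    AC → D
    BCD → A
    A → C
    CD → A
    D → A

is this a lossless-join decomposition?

Yes

Common attributes: S1 ∩ S2 = {D}.
Closure of {D}: D → A applies, adding A; A → C applies, adding C. So (D)⁺ = {ACD}.
This closure contains every attribute of S1, so S1 ∩ S2 → S1. The join is lossless.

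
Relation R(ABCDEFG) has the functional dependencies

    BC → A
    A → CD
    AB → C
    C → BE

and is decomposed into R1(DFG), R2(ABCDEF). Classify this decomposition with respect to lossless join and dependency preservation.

Lossless test: (DF)⁺ = {DF}, which is a superkey of neither fragment — lossy.
Dependency preservation: every FD's attributes lie within a single fragment, so each can be enforced locally — preserved.

lossy but dependency-preserving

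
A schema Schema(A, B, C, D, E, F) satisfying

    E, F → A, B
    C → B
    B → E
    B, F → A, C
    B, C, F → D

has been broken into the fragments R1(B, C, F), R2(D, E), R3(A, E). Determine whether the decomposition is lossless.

No

Chase test. Columns are A, B, C, D, E, F; row i has aⱼ where attribute j ∈ Ri, else bᵢⱼ.
Initial tableau (one row per fragment):
  row 1: b11 a2 a3 b14 b15 a6
  row 2: b21 b22 b23 a4 a5 b26
  row 3: a1 b32 b33 b34 a5 b36
No row becomes fully distinguished — the join is lossy.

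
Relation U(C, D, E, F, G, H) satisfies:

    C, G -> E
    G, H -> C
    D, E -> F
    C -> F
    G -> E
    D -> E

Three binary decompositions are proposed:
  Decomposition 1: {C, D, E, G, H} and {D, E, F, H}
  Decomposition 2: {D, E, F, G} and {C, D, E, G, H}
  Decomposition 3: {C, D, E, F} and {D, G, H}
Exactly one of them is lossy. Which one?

Decomposition 3

Decomposition 1: common = {D, E, H}, closure = {D, E, F, H} → lossless.
Decomposition 2: common = {D, E, G}, closure = {D, E, F, G} → lossless.
Decomposition 3: common = {D}, closure = {D, E, F} → lossy.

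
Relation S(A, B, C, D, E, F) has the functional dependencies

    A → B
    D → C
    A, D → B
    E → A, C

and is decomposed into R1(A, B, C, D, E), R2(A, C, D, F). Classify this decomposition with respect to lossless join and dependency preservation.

Lossless test: (A, C, D)⁺ = {A, B, C, D}, which is a superkey of neither fragment — lossy.
Dependency preservation: every FD's attributes lie within a single fragment, so each can be enforced locally — preserved.

lossy but dependency-preserving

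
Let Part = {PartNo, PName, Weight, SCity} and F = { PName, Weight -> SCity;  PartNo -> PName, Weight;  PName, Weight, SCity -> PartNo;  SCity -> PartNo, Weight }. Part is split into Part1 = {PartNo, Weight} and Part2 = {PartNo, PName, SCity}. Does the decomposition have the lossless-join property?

Yes

Common attributes: Part1 ∩ Part2 = {PartNo}.
Closure of {PartNo}: PartNo → PName, Weight applies, adding PName, Weight; PName, Weight → SCity applies, adding SCity. So (PartNo)⁺ = {PartNo, PName, Weight, SCity}.
This closure contains every attribute of Part1, so Part1 ∩ Part2 → Part1. The join is lossless.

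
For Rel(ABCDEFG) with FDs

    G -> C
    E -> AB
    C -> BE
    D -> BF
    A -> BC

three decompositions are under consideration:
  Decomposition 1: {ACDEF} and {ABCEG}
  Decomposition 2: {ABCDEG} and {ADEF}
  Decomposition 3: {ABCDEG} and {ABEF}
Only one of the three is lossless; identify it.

Decomposition 1: common = {ACE}, closure = {ABCE} → lossy.
Decomposition 2: common = {ADE}, closure = {ABCDEF} → lossless.
Decomposition 3: common = {ABE}, closure = {ABCE} → lossy.

Decomposition 2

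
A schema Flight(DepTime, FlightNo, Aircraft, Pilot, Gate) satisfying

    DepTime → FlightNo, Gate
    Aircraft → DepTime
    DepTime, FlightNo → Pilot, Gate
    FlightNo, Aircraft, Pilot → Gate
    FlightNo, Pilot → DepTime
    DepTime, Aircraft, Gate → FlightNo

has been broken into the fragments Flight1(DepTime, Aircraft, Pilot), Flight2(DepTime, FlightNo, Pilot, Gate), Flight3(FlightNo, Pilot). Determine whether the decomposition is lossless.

Chase test. Columns are DepTime, FlightNo, Aircraft, Pilot, Gate; row i has aⱼ where attribute j ∈ Flighti, else bᵢⱼ.
Initial tableau (one row per fragment):
  row 1: a1 b12 a3 a4 b15
  row 2: a1 a2 b23 a4 a5
  row 3: b31 a2 b33 a4 b35
Rows 1 and 2 agree on DepTime; apply DepTime→FlightNo, Gate and equate their FlightNo, Gate entries.
Rows 1 and 3 agree on FlightNo, Pilot; apply FlightNo, Pilot→DepTime and equate their DepTime entries.
Rows 1 and 3 agree on DepTime; apply DepTime→FlightNo, Gate and equate their FlightNo, Gate entries.
Row 1 is now all distinguished symbols — the join is lossless.

Yes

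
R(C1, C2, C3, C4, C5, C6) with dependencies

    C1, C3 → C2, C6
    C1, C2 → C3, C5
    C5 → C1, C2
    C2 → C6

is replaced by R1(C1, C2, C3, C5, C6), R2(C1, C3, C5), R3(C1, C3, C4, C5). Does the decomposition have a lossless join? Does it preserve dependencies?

lossless and dependency-preserving

Lossless test (chase): Rows 1 and 2 agree on C1, C3; apply C1, C3→C2, C6 and equate their C2, C6 entries. Rows 1 and 3 agree on C1, C3; apply C1, C3→C2, C6 and equate their C2, C6 entries. Row 3 is now all distinguished symbols — the join is lossless.
Dependency preservation: every FD's attributes lie within a single fragment, so each can be enforced locally — preserved.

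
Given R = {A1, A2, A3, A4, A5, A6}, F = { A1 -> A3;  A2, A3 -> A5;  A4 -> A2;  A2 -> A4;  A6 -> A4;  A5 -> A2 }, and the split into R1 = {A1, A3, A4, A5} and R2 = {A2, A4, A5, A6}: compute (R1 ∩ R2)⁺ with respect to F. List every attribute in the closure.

R1 ∩ R2 = {A4, A5}.
A4 → A2 applies, adding A2
Closure: {A2, A4, A5}.

A2, A4, A5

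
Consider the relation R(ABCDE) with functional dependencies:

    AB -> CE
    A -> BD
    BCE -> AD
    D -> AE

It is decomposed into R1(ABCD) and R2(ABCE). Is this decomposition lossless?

Common attributes: R1 ∩ R2 = {ABC}.
Closure of {ABC}: AB → CE applies, adding E; A → BD applies, adding D. So (ABC)⁺ = {ABCDE}.
This closure contains every attribute of R1, so R1 ∩ R2 → R1. The join is lossless.

Yes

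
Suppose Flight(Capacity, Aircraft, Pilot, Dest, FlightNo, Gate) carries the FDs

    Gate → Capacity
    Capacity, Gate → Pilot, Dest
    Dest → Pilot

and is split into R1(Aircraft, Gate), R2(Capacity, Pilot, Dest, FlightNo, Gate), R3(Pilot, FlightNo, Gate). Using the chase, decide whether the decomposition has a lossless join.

No

Chase test. Columns are Capacity, Aircraft, Pilot, Dest, FlightNo, Gate; row i has aⱼ where attribute j ∈ Ri, else bᵢⱼ.
Initial tableau (one row per fragment):
  row 1: b11 a2 b13 b14 b15 a6
  row 2: a1 b22 a3 a4 a5 a6
  row 3: b31 b32 a3 b34 a5 a6
Rows 1 and 2 agree on Gate; apply Gate→Capacity and equate their Capacity entries.
Rows 1 and 3 agree on Gate; apply Gate→Capacity and equate their Capacity entries.
Rows 1 and 2 agree on Capacity, Gate; apply Capacity, Gate→Pilot, Dest and equate their Pilot, Dest entries.
Rows 1 and 3 agree on Capacity, Gate; apply Capacity, Gate→Pilot, Dest and equate their Pilot, Dest entries.
No row becomes fully distinguished — the join is lossy.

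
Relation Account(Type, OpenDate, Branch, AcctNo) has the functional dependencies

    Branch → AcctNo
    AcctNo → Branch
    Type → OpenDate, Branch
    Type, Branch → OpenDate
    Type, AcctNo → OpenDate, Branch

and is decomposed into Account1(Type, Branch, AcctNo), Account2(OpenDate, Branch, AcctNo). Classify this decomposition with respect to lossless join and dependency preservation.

Lossless test: (Branch, AcctNo)⁺ = {Branch, AcctNo}, which is a superkey of neither fragment — lossy.
Dependency preservation: the restricted closure of {Type} across the fragments never reaches {OpenDate, Branch}, so Type → OpenDate, Branch cannot be enforced without a join — not preserved.

lossy and not dependency-preserving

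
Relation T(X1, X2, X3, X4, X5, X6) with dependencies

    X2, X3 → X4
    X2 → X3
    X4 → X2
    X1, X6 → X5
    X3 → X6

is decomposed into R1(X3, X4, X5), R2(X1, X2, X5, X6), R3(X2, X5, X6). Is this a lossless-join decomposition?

No

Chase test. Columns are X1, X2, X3, X4, X5, X6; row i has aⱼ where attribute j ∈ Ri, else bᵢⱼ.
Initial tableau (one row per fragment):
  row 1: b11 b12 a3 a4 a5 b16
  row 2: a1 a2 b23 b24 a5 a6
  row 3: b31 a2 b33 b34 a5 a6
Rows 2 and 3 agree on X2; apply X2→X3 and equate their X3 entries.
Rows 2 and 3 agree on X2, X3; apply X2, X3→X4 and equate their X4 entries.
No row becomes fully distinguished — the join is lossy.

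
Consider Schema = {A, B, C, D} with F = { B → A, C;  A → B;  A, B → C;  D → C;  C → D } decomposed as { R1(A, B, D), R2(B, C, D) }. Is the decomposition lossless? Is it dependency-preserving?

Lossless test: (B, D)⁺ = {A, B, C, D}, which contains all of one fragment — lossless.
Dependency preservation: B → A, C; A, B → C are not contained in any single fragment, but the restricted closure of each left-hand side across the fragments still reaches the right-hand side; the remaining FDs each lie inside some fragment. All dependencies are preserved.

lossless and dependency-preserving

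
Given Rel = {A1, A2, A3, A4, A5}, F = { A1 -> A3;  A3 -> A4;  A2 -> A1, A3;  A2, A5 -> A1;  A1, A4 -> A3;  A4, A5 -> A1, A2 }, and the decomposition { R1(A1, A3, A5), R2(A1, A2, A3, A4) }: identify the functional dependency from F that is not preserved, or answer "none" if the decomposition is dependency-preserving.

Check A4, A5 → A1, A2: no single fragment contains all of {A1, A2, A4, A5}, and the restricted closure of {A4, A5} across the fragments never reaches {A1, A2}.
A1 → A3 is preserved.
A3 → A4 is preserved.
A2 → A1, A3 is preserved.
A2, A5 → A1 is preserved.
A1, A4 → A3 is preserved.

A4, A5 -> A1, A2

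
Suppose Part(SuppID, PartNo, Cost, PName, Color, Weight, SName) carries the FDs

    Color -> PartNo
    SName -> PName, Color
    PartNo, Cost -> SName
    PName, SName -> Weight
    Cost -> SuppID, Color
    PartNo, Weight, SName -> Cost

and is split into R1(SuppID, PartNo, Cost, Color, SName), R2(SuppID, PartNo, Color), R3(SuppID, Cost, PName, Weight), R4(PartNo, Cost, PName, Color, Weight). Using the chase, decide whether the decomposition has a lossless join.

Chase test. Columns are SuppID, PartNo, Cost, PName, Color, Weight, SName; row i has aⱼ where attribute j ∈ Ri, else bᵢⱼ.
Initial tableau (one row per fragment):
  row 1: a1 a2 a3 b14 a5 b16 a7
  row 2: a1 a2 b23 b24 a5 b26 b27
  row 3: a1 b32 a3 a4 b35 a6 b37
  row 4: b41 a2 a3 a4 a5 a6 b47
Rows 1 and 4 agree on PartNo, Cost; apply PartNo, Cost→SName and equate their SName entries.
Rows 1 and 3 agree on Cost; apply Cost→SuppID, Color and equate their SuppID, Color entries.
Rows 1 and 4 agree on Cost; apply Cost→SuppID, Color and equate their SuppID, Color entries.
Rows 1 and 3 agree on Color; apply Color→PartNo and equate their PartNo entries.
Rows 1 and 4 agree on SName; apply SName→PName, Color and equate their PName, Color entries.
Rows 1 and 3 agree on PartNo, Cost; apply PartNo, Cost→SName and equate their SName entries.
Rows 1 and 3 agree on PName, SName; apply PName, SName→Weight and equate their Weight entries.
Row 1 is now all distinguished symbols — the join is lossless.

Yes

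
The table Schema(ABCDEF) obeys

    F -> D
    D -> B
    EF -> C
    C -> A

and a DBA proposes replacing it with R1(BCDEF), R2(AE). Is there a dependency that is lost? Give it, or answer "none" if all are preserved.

Check C → A: no single fragment contains all of {AC}, and the restricted closure of {C} across the fragments never reaches {A}.
F → D is preserved.
D → B is preserved.
EF → C is preserved.

C -> A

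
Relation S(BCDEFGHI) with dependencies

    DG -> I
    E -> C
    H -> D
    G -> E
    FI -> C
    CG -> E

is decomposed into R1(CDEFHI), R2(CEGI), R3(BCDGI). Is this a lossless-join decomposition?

Chase test. Columns are BCDEFGHI; row i has aⱼ where attribute j ∈ Ri, else bᵢⱼ.
Initial tableau (one row per fragment):
  row 1: b11 a2 a3 a4 a5 b16 a7 a8
  row 2: b21 a2 b23 a4 b25 a6 b27 a8
  row 3: a1 a2 a3 b34 b35 a6 b37 a8
Rows 2 and 3 agree on G; apply G→E and equate their E entries.
No row becomes fully distinguished — the join is lossy.

No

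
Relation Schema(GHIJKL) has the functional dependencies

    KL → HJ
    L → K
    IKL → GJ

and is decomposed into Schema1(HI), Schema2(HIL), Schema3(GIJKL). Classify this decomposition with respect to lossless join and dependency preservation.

Lossless test (chase): Rows 2 and 3 agree on L; apply L→K and equate their K entries. Rows 2 and 3 agree on IKL; apply IKL→GJ and equate their GJ entries. Rows 2 and 3 agree on KL; apply KL→HJ and equate their HJ entries. Row 2 is now all distinguished symbols — the join is lossless.
Dependency preservation: KL → HJ is not contained in any single fragment, but the restricted closure of its left-hand side across the fragments still reaches the right-hand side; the remaining FDs each lie inside some fragment. All dependencies are preserved.

lossless and dependency-preserving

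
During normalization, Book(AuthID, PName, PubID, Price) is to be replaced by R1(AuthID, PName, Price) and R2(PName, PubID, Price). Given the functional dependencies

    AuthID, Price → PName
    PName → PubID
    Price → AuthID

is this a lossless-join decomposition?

Yes

Common attributes: R1 ∩ R2 = {PName, Price}.
Closure of {PName, Price}: PName → PubID applies, adding PubID; Price → AuthID applies, adding AuthID. So (PName, Price)⁺ = {AuthID, PName, PubID, Price}.
This closure contains every attribute of R1, so R1 ∩ R2 → R1. The join is lossless.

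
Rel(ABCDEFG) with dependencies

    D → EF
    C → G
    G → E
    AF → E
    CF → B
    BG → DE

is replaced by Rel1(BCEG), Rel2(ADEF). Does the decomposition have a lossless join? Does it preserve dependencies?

Lossless test: (E)⁺ = {E}, which is a superkey of neither fragment — lossy.
Dependency preservation: the restricted closure of {CF} across the fragments never reaches {B}, so CF → B cannot be enforced without a join — not preserved.

lossy and not dependency-preserving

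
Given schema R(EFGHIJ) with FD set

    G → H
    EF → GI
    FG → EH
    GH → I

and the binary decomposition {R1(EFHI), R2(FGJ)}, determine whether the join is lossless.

Common attributes: R1 ∩ R2 = {F}.
No dependency enlarges {F}, so (F)⁺ = {F}.
The closure contains neither all of R1 = {EFHI} nor all of R2 = {FGJ}, so the common attributes are not a superkey of either fragment. The join is lossy.

No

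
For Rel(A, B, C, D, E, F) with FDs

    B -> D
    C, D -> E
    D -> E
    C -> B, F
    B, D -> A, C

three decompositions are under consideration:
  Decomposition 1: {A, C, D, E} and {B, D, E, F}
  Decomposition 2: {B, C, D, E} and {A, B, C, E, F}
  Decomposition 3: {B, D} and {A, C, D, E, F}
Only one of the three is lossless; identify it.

Decomposition 1: common = {D, E}, closure = {D, E} → lossy.
Decomposition 2: common = {B, C, E}, closure = {A, B, C, D, E, F} → lossless.
Decomposition 3: common = {D}, closure = {D, E} → lossy.

Decomposition 2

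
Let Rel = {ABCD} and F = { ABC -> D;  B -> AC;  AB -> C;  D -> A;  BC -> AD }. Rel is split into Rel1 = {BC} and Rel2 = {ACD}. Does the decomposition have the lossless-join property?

No

Common attributes: Rel1 ∩ Rel2 = {C}.
No dependency enlarges {C}, so (C)⁺ = {C}.
The closure contains neither all of Rel1 = {BC} nor all of Rel2 = {ACD}, so the common attributes are not a superkey of either fragment. The join is lossy.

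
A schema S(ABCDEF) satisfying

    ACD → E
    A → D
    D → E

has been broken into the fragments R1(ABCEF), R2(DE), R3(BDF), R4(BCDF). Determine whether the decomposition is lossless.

No

Chase test. Columns are ABCDEF; row i has aⱼ where attribute j ∈ Ri, else bᵢⱼ.
Initial tableau (one row per fragment):
  row 1: a1 a2 a3 b14 a5 a6
  row 2: b21 b22 b23 a4 a5 b26
  row 3: b31 a2 b33 a4 b35 a6
  row 4: b41 a2 a3 a4 b45 a6
Rows 2 and 3 agree on D; apply D→E and equate their E entries.
Rows 2 and 4 agree on D; apply D→E and equate their E entries.
No row becomes fully distinguished — the join is lossy.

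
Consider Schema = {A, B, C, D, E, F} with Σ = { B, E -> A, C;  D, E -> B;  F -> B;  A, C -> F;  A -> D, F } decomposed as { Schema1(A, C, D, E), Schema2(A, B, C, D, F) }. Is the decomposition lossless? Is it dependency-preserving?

Lossless test: (A, C, D)⁺ = {A, B, C, D, F}, which contains all of one fragment — lossless.
Dependency preservation: the restricted closure of {B, E} across the fragments never reaches {A, C}, so B, E → A, C cannot be enforced without a join — not preserved.

lossless but not dependency-preserving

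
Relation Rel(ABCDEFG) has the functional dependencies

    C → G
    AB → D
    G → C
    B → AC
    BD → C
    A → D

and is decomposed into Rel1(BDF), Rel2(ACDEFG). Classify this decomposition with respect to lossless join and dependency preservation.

Lossless test: (DF)⁺ = {DF}, which is a superkey of neither fragment — lossy.
Dependency preservation: the restricted closure of {B} across the fragments never reaches {AC}, so B → AC cannot be enforced without a join — not preserved.

lossy and not dependency-preserving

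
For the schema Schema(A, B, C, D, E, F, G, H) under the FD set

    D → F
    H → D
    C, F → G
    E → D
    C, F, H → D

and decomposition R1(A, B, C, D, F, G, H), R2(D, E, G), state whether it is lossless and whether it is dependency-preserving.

Lossless test: (D, G)⁺ = {D, F, G}, which is a superkey of neither fragment — lossy.
Dependency preservation: every FD's attributes lie within a single fragment, so each can be enforced locally — preserved.

lossy but dependency-preserving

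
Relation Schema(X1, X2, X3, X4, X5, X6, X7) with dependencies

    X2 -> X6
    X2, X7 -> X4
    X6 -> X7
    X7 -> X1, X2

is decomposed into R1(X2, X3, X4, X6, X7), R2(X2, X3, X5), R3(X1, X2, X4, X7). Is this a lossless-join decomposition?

Yes

Chase test. Columns are X1, X2, X3, X4, X5, X6, X7; row i has aⱼ where attribute j ∈ Ri, else bᵢⱼ.
Initial tableau (one row per fragment):
  row 1: b11 a2 a3 a4 b15 a6 a7
  row 2: b21 a2 a3 b24 a5 b26 b27
  row 3: a1 a2 b33 a4 b35 b36 a7
Rows 1 and 2 agree on X2; apply X2→X6 and equate their X6 entries.
Rows 1 and 3 agree on X2; apply X2→X6 and equate their X6 entries.
Rows 1 and 2 agree on X6; apply X6→X7 and equate their X7 entries.
Rows 1 and 2 agree on X7; apply X7→X1, X2 and equate their X1, X2 entries.
Rows 1 and 3 agree on X7; apply X7→X1, X2 and equate their X1, X2 entries.
Rows 1 and 2 agree on X2, X7; apply X2, X7→X4 and equate their X4 entries.
Row 2 is now all distinguished symbols — the join is lossless.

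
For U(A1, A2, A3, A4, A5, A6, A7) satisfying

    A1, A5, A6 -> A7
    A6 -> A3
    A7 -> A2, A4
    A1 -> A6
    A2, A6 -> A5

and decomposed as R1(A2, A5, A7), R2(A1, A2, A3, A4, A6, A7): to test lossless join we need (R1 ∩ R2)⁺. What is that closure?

A2, A4, A7

R1 ∩ R2 = {A2, A7}.
A7 → A2, A4 applies, adding A4
Closure: {A2, A4, A7}.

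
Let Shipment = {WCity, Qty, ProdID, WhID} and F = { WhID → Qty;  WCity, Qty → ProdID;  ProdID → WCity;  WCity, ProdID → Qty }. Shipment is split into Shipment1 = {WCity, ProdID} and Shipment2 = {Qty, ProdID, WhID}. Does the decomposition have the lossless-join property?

Yes

Common attributes: Shipment1 ∩ Shipment2 = {ProdID}.
Closure of {ProdID}: ProdID → WCity applies, adding WCity; WCity, ProdID → Qty applies, adding Qty. So (ProdID)⁺ = {WCity, Qty, ProdID}.
This closure contains every attribute of Shipment1, so Shipment1 ∩ Shipment2 → Shipment1. The join is lossless.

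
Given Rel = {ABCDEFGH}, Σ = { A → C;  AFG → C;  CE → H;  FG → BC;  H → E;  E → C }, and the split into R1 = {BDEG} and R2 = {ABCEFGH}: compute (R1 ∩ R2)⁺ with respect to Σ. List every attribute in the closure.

BCEGH

R1 ∩ R2 = {BEG}.
E → C applies, adding C
CE → H applies, adding H
Closure: {BCEGH}.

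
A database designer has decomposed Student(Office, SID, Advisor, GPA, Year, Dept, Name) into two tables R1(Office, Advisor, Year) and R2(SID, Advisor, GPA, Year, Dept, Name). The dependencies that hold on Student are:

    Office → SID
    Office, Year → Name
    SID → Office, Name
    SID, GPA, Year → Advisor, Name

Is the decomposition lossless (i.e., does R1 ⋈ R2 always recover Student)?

No

Common attributes: R1 ∩ R2 = {Advisor, Year}.
No dependency enlarges {Advisor, Year}, so (Advisor, Year)⁺ = {Advisor, Year}.
The closure contains neither all of R1 = {Office, Advisor, Year} nor all of R2 = {SID, Advisor, GPA, Year, Dept, Name}, so the common attributes are not a superkey of either fragment. The join is lossy.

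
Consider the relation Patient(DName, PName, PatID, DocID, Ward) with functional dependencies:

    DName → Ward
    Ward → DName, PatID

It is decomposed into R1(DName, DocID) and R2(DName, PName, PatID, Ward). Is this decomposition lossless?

No

Common attributes: R1 ∩ R2 = {DName}.
Closure of {DName}: DName → Ward applies, adding Ward; Ward → DName, PatID applies, adding PatID. So (DName)⁺ = {DName, PatID, Ward}.
The closure contains neither all of R1 = {DName, DocID} nor all of R2 = {DName, PName, PatID, Ward}, so the common attributes are not a superkey of either fragment. The join is lossy.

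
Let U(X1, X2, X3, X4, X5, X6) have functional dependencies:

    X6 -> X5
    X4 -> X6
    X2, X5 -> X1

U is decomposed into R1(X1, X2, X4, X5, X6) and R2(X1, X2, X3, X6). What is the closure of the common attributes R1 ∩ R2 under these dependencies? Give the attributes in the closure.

R1 ∩ R2 = {X1, X2, X6}.
X6 → X5 applies, adding X5
Closure: {X1, X2, X5, X6}.

X1, X2, X5, X6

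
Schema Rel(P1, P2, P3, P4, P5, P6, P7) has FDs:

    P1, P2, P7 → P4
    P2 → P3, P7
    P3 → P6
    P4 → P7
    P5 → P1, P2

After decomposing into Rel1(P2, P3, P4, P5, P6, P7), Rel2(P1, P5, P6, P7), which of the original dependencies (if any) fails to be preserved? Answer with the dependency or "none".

P1, P2, P7 → P4

Check P1, P2, P7 → P4: no single fragment contains all of {P1, P2, P4, P7}, and the restricted closure of {P1, P2, P7} across the fragments never reaches {P4}.
P2 → P3, P7 is preserved.
P3 → P6 is preserved.
P4 → P7 is preserved.
P5 → P1, P2 is preserved.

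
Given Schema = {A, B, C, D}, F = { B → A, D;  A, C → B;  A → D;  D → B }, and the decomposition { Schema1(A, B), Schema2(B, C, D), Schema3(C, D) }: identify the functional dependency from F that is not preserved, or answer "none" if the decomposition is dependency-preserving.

B → A, D: restricted closure across fragments reaches A, D.
A, C → B: restricted closure across fragments reaches B.
A → D: restricted closure across fragments reaches D.
D → B lies within Schema2.
Every dependency is enforceable on the fragments, so the decomposition is dependency-preserving.

none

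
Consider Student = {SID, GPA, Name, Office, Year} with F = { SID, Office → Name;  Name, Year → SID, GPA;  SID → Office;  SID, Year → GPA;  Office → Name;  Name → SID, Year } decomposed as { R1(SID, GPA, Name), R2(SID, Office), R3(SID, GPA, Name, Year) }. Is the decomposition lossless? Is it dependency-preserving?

lossless and dependency-preserving

Lossless test (chase): Rows 1 and 2 agree on SID; apply SID→Office and equate their Office entries. Rows 1 and 3 agree on SID; apply SID→Office and equate their Office entries. Rows 1 and 2 agree on Office; apply Office→Name and equate their Name entries. Rows 1 and 2 agree on Name; apply Name→SID, Year and equate their SID, Year entries. Rows 1 and 3 agree on Name; apply Name→SID, Year and equate their SID, Year entries. Rows 1 and 2 agree on Name, Year; apply Name, Year→SID, GPA and equate their SID, GPA entries. Row 1 is now all distinguished symbols — the join is lossless.
Dependency preservation: SID, Office → Name; Office → Name are not contained in any single fragment, but the restricted closure of each left-hand side across the fragments still reaches the right-hand side; the remaining FDs each lie inside some fragment. All dependencies are preserved.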